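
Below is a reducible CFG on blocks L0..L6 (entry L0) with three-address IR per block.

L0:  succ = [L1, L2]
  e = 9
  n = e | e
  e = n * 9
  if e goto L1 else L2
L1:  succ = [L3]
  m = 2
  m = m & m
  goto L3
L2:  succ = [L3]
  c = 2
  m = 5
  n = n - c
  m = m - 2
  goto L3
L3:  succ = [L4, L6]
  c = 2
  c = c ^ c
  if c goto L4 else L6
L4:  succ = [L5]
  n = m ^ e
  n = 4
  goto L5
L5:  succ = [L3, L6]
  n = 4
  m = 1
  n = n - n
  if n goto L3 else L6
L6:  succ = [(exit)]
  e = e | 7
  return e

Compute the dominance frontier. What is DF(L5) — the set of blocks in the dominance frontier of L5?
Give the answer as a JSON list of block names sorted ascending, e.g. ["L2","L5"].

idom tree: L1←L0 L2←L0 L3←L0 L4←L3 L5←L4 L6←L3
Join-block Dom:
  L3: preds {L1,L2,L5}: {L0,L1} ∩ {L0,L2} ∩ {L0,L3,L4,L5} = {L0}; idom=L0
  L6: preds {L3,L5}: {L0,L3} ∩ {L0,L3,L4,L5} = {L0,L3}; idom=L3

DF derivation:
  L3←L1: walk L1 to L0
  L3←L2: walk L2 to L0
  L3←L5: walk L5→L4→L3 to L0
  L6←L3: walk · to L3
  L6←L5: walk L5→L4 to L3
  L0: DF=∅
  L1: DF={L3}
  L2: DF={L3}
  L3: DF={L3}
  L4: DF={L3,L6}
  L5: DF={L3,L6}
  L6: DF=∅

DF(L5) = ["L3", "L6"]

Answer: ["L3", "L6"]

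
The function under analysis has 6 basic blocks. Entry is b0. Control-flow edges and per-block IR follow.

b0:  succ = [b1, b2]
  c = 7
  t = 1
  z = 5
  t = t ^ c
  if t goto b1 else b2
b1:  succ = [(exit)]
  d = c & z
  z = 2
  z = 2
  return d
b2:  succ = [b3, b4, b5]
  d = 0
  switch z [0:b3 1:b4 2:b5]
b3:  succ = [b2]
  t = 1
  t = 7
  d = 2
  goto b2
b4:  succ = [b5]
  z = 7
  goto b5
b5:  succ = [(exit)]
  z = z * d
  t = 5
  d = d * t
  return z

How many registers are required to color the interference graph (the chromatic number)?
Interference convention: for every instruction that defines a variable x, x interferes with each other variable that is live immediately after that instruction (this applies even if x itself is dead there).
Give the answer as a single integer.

Answer: 3

Analysis:
Per-block:
  b0: def={c,t,z} ue=∅
  b1: def={d,z} ue={c,z}
  b2: def={d} ue={z}
  b3: def={d,t} ue=∅
  b4: def={z} ue=∅
  b5: def={d,t,z} ue={d,z}

Liveness:
  live b0: ∅→{c,z}
  live b1: {c,z}→∅
  live b2: {z}→{d,z}
  live b3: {z}→{z}
  live b4: {d}→{d,z}
  live b5: {d,z}→∅

Interference:
  c: {t,z}
  d: {t,z}
  t: {c,d,z}
  z: {c,d,t}

Chromatic number:
  {c,t,z} pairwise interfere (3-clique) ⇒ χ ≥ 3
  3-colouring: R0={t}  R1={z}  R2={c,d}
  χ = 3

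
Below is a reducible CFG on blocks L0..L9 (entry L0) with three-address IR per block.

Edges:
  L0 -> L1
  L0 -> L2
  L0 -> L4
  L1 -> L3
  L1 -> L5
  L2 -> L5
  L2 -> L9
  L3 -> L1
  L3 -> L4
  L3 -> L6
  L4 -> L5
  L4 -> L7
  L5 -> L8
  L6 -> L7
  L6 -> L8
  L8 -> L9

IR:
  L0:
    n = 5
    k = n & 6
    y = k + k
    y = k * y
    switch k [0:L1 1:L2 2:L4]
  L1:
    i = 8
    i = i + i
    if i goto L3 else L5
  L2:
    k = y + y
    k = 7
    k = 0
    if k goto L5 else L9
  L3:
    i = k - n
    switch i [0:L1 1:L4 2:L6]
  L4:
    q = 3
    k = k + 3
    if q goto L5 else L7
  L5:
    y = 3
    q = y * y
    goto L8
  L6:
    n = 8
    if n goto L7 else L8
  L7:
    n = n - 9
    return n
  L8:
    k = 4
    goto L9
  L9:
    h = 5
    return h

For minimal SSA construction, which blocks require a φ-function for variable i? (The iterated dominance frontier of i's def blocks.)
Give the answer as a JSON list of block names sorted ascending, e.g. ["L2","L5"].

idom tree: L1←L0 L2←L0 L3←L1 L4←L0 L5←L0 L6←L3 L7←L0 L8←L0 L9←L0
Dom at joins:
  L1: preds {L0,L3}: {L0} ∩ {L0,L1,L3} = {L0}; idom=L0
  L4: preds {L0,L3}: {L0} ∩ {L0,L1,L3} = {L0}; idom=L0
  L5: preds {L1,L2,L4}: {L0,L1} ∩ {L0,L2} ∩ {L0,L4} = {L0}; idom=L0
  L7: preds {L4,L6}: {L0,L4} ∩ {L0,L1,L3,L6} = {L0}; idom=L0
  L8: preds {L5,L6}: {L0,L5} ∩ {L0,L1,L3,L6} = {L0}; idom=L0
  L9: preds {L2,L8}: {L0,L2} ∩ {L0,L8} = {L0}; idom=L0

DF derivation:
  L1←L0: walk · to L0
  L1←L3: walk L3→L1 to L0
  L4←L0: walk · to L0
  L4←L3: walk L3→L1 to L0
  L5←L1: walk L1 to L0
  L5←L2: walk L2 to L0
  L5←L4: walk L4 to L0
  L7←L4: walk L4 to L0
  L7←L6: walk L6→L3→L1 to L0
  L8←L5: walk L5 to L0
  L8←L6: walk L6→L3→L1 to L0
  L9←L2: walk L2 to L0
  L9←L8: walk L8 to L0
  L0 → ∅
  L1 → {L1,L4,L5,L7,L8}
  L2 → {L5,L9}
  L3 → {L1,L4,L7,L8}
  L4 → {L5,L7}
  L5 → {L8}
  L6 → {L7,L8}
  L7 → ∅
  L8 → {L9}
  L9 → ∅

φ for i: defs {L1,L3}
  DF⁺ = {L1,L4,L5,L7,L8,L9}

Answer: ["L1", "L4", "L5", "L7", "L8", "L9"]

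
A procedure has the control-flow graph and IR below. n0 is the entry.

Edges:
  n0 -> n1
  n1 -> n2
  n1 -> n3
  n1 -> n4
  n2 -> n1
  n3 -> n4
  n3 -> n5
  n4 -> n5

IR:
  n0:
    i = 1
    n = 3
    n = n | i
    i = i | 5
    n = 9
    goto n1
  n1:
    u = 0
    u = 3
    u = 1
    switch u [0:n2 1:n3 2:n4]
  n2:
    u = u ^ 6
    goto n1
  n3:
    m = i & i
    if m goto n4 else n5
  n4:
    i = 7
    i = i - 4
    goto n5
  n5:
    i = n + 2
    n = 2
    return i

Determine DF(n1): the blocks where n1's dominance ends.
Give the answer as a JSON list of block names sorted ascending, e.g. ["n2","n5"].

Answer: ["n1"]

Analysis:
idom tree: n1←n0 n2←n1 n3←n1 n4←n1 n5←n1
Join-block Dom:
  n1: preds {n0,n2}: {n0} ∩ {n0,n1,n2} = {n0}; idom=n0
  n4: preds {n1,n3}: {n0,n1} ∩ {n0,n1,n3} = {n0,n1}; idom=n1
  n5: preds {n3,n4}: {n0,n1,n3} ∩ {n0,n1,n4} = {n0,n1}; idom=n1

Frontier:
  join n1 pred n0: · stop@n0
  join n1 pred n2: n2→n1 stop@n0
  join n4 pred n1: · stop@n1
  join n4 pred n3: n3 stop@n1
  join n5 pred n3: n3 stop@n1
  join n5 pred n4: n4 stop@n1
  n0 → ∅
  n1 → {n1}
  n2 → {n1}
  n3 → {n4,n5}
  n4 → {n5}
  n5 → ∅

DF(n1) = ["n1"]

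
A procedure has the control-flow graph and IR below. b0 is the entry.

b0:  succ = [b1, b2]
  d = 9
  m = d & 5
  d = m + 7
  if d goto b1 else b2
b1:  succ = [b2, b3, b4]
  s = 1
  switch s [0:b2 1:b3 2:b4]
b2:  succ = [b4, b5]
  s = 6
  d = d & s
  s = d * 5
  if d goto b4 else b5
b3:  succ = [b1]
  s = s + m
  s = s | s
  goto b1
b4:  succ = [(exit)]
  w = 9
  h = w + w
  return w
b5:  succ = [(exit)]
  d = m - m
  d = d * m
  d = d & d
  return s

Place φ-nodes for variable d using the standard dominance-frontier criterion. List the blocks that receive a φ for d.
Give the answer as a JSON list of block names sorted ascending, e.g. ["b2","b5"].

Answer: ["b4"]

Analysis:
idom tree: b1←b0 b2←b0 b3←b1 b4←b0 b5←b2
Join-block Dom:
  b1: preds {b0,b3}: {b0} ∩ {b0,b1,b3} = {b0}; idom=b0
  b2: preds {b0,b1}: {b0} ∩ {b0,b1} = {b0}; idom=b0
  b4: preds {b1,b2}: {b0,b1} ∩ {b0,b2} = {b0}; idom=b0

DF walk-up:
  join b1 pred b0: · stop@b0
  join b1 pred b3: b3→b1 stop@b0
  join b2 pred b0: · stop@b0
  join b2 pred b1: b1 stop@b0
  join b4 pred b1: b1 stop@b0
  join b4 pred b2: b2 stop@b0
  DF(b0)=∅
  DF(b1)={b1,b2,b4}
  DF(b2)={b4}
  DF(b3)={b1}
  DF(b4)=∅
  DF(b5)=∅

φ for d: defs {b0,b2,b5}
  DF⁺ = {b4}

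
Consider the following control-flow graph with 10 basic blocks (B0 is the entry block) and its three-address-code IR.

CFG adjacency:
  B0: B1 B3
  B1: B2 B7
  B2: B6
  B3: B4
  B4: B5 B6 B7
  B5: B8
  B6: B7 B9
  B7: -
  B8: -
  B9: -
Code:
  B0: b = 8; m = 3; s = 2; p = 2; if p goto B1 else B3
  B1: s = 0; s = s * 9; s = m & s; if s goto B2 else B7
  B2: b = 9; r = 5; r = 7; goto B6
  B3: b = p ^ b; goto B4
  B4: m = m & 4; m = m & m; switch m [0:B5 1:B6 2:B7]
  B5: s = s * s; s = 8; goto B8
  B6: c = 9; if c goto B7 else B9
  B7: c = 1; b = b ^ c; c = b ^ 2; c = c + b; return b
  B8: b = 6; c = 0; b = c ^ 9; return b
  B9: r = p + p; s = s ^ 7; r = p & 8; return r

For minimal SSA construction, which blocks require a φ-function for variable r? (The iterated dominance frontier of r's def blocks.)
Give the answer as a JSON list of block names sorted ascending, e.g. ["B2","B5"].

idom tree: B1←B0 B2←B1 B3←B0 B4←B3 B5←B4 B6←B0 B7←B0 B8←B5 B9←B6
Dom∩ at merges:
  B6: preds {B2,B4}: {B0,B1,B2} ∩ {B0,B3,B4} = {B0}; idom=B0
  B7: preds {B1,B4,B6}: {B0,B1} ∩ {B0,B3,B4} ∩ {B0,B6} = {B0}; idom=B0

DF walk-up:
  join B6 pred B2: B2→B1 stop@B0
  join B6 pred B4: B4→B3 stop@B0
  join B7 pred B1: B1 stop@B0
  join B7 pred B4: B4→B3 stop@B0
  join B7 pred B6: B6 stop@B0
  DF(B0)=∅
  DF(B1)={B6,B7}
  DF(B2)={B6}
  DF(B3)={B6,B7}
  DF(B4)={B6,B7}
  DF(B5)=∅
  DF(B6)={B7}
  DF(B7)=∅
  DF(B8)=∅
  DF(B9)=∅

φ for r: defs {B2,B9}
  DF⁺ = {B6,B7}

Answer: ["B6", "B7"]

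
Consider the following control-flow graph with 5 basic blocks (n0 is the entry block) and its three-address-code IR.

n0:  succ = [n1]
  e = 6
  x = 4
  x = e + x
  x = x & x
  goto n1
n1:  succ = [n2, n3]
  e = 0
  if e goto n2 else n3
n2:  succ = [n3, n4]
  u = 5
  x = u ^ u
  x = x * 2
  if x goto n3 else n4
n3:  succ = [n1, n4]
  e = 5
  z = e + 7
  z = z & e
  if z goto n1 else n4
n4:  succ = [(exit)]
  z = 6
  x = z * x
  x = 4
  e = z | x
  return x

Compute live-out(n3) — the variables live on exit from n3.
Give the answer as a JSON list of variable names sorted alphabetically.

Answer: ["x"]

Analysis:
def/use:
  n0: {e,x} / ∅
  n1: {e} / ∅
  n2: {u,x} / ∅
  n3: {e,z} / ∅
  n4: {e,x,z} / {x}

Live sets:
  n0: in=∅ out={x}
  n1: in={x} out={x}
  n2: in=∅ out={x}
  n3: in={x} out={x}
  n4: in={x} out=∅

live-out(n3) = ["x"]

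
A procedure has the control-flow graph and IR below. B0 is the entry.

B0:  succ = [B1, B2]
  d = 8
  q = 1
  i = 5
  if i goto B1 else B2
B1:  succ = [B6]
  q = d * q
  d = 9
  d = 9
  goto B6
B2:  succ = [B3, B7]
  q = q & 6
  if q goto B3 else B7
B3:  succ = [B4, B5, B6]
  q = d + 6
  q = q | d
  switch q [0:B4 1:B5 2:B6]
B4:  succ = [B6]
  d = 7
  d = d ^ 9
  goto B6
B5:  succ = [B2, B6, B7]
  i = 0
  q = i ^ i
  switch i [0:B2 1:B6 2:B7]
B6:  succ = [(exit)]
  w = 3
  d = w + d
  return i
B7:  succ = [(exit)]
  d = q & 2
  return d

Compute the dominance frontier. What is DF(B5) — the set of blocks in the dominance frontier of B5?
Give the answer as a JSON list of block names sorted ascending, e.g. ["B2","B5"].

Answer: ["B2", "B6", "B7"]

Derivation:
idom tree: B1←B0 B2←B0 B3←B2 B4←B3 B5←B3 B6←B0 B7←B2
Dom at joins:
  B2: preds {B0,B5}: {B0} ∩ {B0,B2,B3,B5} = {B0}; idom=B0
  B6: preds {B1,B3,B4,B5}: {B0,B1} ∩ {B0,B2,B3} ∩ {B0,B2,B3,B4} ∩ {B0,B2,B3,B5} = {B0}; idom=B0
  B7: preds {B2,B5}: {B0,B2} ∩ {B0,B2,B3,B5} = {B0,B2}; idom=B2

DF derivation:
  join B2 pred B0: · stop@B0
  join B2 pred B5: B5→B3→B2 stop@B0
  join B6 pred B1: B1 stop@B0
  join B6 pred B3: B3→B2 stop@B0
  join B6 pred B4: B4→B3→B2 stop@B0
  join B6 pred B5: B5→B3→B2 stop@B0
  join B7 pred B2: · stop@B2
  join B7 pred B5: B5→B3 stop@B2
  B0 → ∅
  B1 → {B6}
  B2 → {B2,B6}
  B3 → {B2,B6,B7}
  B4 → {B6}
  B5 → {B2,B6,B7}
  B6 → ∅
  B7 → ∅

DF(B5) = ["B2", "B6", "B7"]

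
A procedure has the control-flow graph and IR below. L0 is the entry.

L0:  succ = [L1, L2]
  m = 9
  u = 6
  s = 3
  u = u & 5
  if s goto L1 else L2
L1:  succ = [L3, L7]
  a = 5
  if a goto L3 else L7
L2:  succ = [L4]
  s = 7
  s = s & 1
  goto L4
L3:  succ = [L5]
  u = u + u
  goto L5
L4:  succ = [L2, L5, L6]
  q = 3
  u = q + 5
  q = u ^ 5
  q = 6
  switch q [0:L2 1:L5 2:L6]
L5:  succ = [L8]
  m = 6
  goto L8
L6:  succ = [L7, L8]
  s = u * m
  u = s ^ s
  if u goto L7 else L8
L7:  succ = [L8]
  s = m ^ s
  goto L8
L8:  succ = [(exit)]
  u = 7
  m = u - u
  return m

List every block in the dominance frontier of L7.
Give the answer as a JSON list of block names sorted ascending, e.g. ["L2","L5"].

Answer: ["L8"]

Analysis:
idom tree: L1←L0 L2←L0 L3←L1 L4←L2 L5←L0 L6←L4 L7←L0 L8←L0
Dom∩ at merges:
  L2: preds {L0,L4}: {L0} ∩ {L0,L2,L4} = {L0}; idom=L0
  L5: preds {L3,L4}: {L0,L1,L3} ∩ {L0,L2,L4} = {L0}; idom=L0
  L7: preds {L1,L6}: {L0,L1} ∩ {L0,L2,L4,L6} = {L0}; idom=L0
  L8: preds {L5,L6,L7}: {L0,L5} ∩ {L0,L2,L4,L6} ∩ {L0,L7} = {L0}; idom=L0

DF derivation:
  join L2 pred L0: · stop@L0
  join L2 pred L4: L4→L2 stop@L0
  join L5 pred L3: L3→L1 stop@L0
  join L5 pred L4: L4→L2 stop@L0
  join L7 pred L1: L1 stop@L0
  join L7 pred L6: L6→L4→L2 stop@L0
  join L8 pred L5: L5 stop@L0
  join L8 pred L6: L6→L4→L2 stop@L0
  join L8 pred L7: L7 stop@L0
  L0 → ∅
  L1 → {L5,L7}
  L2 → {L2,L5,L7,L8}
  L3 → {L5}
  L4 → {L2,L5,L7,L8}
  L5 → {L8}
  L6 → {L7,L8}
  L7 → {L8}
  L8 → ∅

DF(L7) = ["L8"]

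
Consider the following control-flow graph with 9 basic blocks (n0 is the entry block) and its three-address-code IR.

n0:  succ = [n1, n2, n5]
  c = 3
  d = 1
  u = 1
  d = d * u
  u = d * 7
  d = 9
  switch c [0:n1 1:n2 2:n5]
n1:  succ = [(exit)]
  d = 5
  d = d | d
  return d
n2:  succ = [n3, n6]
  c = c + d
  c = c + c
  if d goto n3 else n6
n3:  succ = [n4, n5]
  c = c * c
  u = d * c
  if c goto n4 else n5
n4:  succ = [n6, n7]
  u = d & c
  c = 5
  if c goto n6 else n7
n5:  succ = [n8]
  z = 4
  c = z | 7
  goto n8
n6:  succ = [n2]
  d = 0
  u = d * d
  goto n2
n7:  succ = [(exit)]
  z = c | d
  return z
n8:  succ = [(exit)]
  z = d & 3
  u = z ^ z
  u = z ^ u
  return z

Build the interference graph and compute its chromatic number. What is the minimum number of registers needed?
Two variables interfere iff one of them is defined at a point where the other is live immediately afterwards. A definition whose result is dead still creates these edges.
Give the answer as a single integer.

Answer: 3

Working:
def/use:
  n0: {c,d,u} / ∅
  n1: {d} / ∅
  n2: {c} / {c,d}
  n3: {c,u} / {c,d}
  n4: {c,u} / {c,d}
  n5: {c,z} / ∅
  n6: {d,u} / ∅
  n7: {z} / {c,d}
  n8: {u,z} / {d}

Backward fixpoint:
  live n0: ∅→{c,d}
  live n1: ∅→∅
  live n2: {c,d}→{c,d}
  live n3: {c,d}→{c,d}
  live n4: {c,d}→{c,d}
  live n5: {d}→{d}
  live n6: {c}→{c,d}
  live n7: {c,d}→∅
  live n8: {d}→∅

Conflict graph:
  c — {d,u}
  d — {c,u,z}
  u — {c,d,z}
  z — {d,u}

Chromatic number:
  clique {c,d,u} ⇒ need ≥ 3
  3-colouring: R0={d}  R1={u}  R2={c,z}
  χ = 3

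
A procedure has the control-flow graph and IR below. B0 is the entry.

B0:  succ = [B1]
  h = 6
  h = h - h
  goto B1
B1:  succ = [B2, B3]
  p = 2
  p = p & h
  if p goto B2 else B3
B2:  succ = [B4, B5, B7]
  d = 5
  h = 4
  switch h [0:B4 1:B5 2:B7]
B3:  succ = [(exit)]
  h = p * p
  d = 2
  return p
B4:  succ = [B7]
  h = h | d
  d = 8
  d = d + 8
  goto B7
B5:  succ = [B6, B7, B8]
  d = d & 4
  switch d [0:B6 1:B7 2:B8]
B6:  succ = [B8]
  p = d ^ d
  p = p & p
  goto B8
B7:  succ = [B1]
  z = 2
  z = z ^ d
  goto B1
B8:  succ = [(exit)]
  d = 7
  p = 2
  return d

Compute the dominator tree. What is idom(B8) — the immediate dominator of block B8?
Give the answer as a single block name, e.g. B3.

idom tree: B1←B0 B2←B1 B3←B1 B4←B2 B5←B2 B6←B5 B7←B2 B8←B5
Dom at joins:
  B1: preds {B0,B7}: {B0} ∩ {B0,B1,B2,B7} = {B0}; idom=B0
  B7: preds {B2,B4,B5}: {B0,B1,B2} ∩ {B0,B1,B2,B4} ∩ {B0,B1,B2,B5} = {B0,B1,B2}; idom=B2
  B8: preds {B5,B6}: {B0,B1,B2,B5} ∩ {B0,B1,B2,B5,B6} = {B0,B1,B2,B5}; idom=B5

idom(B8) = B5

Answer: B5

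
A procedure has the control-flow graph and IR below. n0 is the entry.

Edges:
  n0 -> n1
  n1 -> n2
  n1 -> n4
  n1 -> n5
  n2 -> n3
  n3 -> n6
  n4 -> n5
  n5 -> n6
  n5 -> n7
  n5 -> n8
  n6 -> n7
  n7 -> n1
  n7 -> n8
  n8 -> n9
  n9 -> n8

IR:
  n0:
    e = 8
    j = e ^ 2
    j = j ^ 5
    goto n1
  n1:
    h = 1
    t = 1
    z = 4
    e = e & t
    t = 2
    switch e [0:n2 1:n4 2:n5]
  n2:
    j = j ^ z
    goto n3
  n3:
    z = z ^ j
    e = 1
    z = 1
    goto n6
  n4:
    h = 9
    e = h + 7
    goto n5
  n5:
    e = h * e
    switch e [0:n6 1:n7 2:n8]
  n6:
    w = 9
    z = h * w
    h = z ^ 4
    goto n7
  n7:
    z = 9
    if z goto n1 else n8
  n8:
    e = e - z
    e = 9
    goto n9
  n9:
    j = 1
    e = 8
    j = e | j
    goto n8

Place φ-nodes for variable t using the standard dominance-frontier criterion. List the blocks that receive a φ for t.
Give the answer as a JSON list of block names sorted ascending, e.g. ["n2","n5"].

idom tree: n1←n0 n2←n1 n3←n2 n4←n1 n5←n1 n6←n1 n7←n1 n8←n1 n9←n8
Dom∩ at merges:
  n1: preds {n0,n7}: {n0} ∩ {n0,n1,n7} = {n0}; idom=n0
  n5: preds {n1,n4}: {n0,n1} ∩ {n0,n1,n4} = {n0,n1}; idom=n1
  n6: preds {n3,n5}: {n0,n1,n2,n3} ∩ {n0,n1,n5} = {n0,n1}; idom=n1
  n7: preds {n5,n6}: {n0,n1,n5} ∩ {n0,n1,n6} = {n0,n1}; idom=n1
  n8: preds {n5,n7,n9}: {n0,n1,n5} ∩ {n0,n1,n7} ∩ {n0,n1,n8,n9} = {n0,n1}; idom=n1

DF derivation:
  join n1 pred n0: · stop@n0
  join n1 pred n7: n7→n1 stop@n0
  join n5 pred n1: · stop@n1
  join n5 pred n4: n4 stop@n1
  join n6 pred n3: n3→n2 stop@n1
  join n6 pred n5: n5 stop@n1
  join n7 pred n5: n5 stop@n1
  join n7 pred n6: n6 stop@n1
  join n8 pred n5: n5 stop@n1
  join n8 pred n7: n7 stop@n1
  join n8 pred n9: n9→n8 stop@n1
  DF(n0)=∅
  DF(n1)={n1}
  DF(n2)={n6}
  DF(n3)={n6}
  DF(n4)={n5}
  DF(n5)={n6,n7,n8}
  DF(n6)={n7}
  DF(n7)={n1,n8}
  DF(n8)={n8}
  DF(n9)={n8}

φ for t: defs {n1}
  DF⁺ = {n1}

Answer: ["n1"]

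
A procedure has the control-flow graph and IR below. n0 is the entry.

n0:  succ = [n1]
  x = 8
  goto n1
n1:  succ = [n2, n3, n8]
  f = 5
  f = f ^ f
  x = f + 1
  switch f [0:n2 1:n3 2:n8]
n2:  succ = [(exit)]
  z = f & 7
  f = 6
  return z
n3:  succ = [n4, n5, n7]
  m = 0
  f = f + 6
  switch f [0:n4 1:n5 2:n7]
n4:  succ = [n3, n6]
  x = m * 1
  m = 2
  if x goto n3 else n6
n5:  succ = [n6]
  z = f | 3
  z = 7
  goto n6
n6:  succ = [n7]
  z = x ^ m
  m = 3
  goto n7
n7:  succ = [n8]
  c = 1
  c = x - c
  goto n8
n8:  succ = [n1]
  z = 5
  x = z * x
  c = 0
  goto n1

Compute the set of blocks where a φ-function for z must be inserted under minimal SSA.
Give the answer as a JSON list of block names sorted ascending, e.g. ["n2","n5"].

Answer: ["n1", "n6", "n7", "n8"]

Analysis:
idom tree: n1←n0 n2←n1 n3←n1 n4←n3 n5←n3 n6←n3 n7←n3 n8←n1
Join-block Dom:
  n1: preds {n0,n8}: {n0} ∩ {n0,n1,n8} = {n0}; idom=n0
  n3: preds {n1,n4}: {n0,n1} ∩ {n0,n1,n3,n4} = {n0,n1}; idom=n1
  n6: preds {n4,n5}: {n0,n1,n3,n4} ∩ {n0,n1,n3,n5} = {n0,n1,n3}; idom=n3
  n7: preds {n3,n6}: {n0,n1,n3} ∩ {n0,n1,n3,n6} = {n0,n1,n3}; idom=n3
  n8: preds {n1,n7}: {n0,n1} ∩ {n0,n1,n3,n7} = {n0,n1}; idom=n1

DF derivation:
  n1←n0: walk · to n0
  n1←n8: walk n8→n1 to n0
  n3←n1: walk · to n1
  n3←n4: walk n4→n3 to n1
  n6←n4: walk n4 to n3
  n6←n5: walk n5 to n3
  n7←n3: walk · to n3
  n7←n6: walk n6 to n3
  n8←n1: walk · to n1
  n8←n7: walk n7→n3 to n1
  n0: DF=∅
  n1: DF={n1}
  n2: DF=∅
  n3: DF={n3,n8}
  n4: DF={n3,n6}
  n5: DF={n6}
  n6: DF={n7}
  n7: DF={n8}
  n8: DF={n1}

φ for z: defs {n2,n5,n6,n8}
  DF⁺ = {n1,n6,n7,n8}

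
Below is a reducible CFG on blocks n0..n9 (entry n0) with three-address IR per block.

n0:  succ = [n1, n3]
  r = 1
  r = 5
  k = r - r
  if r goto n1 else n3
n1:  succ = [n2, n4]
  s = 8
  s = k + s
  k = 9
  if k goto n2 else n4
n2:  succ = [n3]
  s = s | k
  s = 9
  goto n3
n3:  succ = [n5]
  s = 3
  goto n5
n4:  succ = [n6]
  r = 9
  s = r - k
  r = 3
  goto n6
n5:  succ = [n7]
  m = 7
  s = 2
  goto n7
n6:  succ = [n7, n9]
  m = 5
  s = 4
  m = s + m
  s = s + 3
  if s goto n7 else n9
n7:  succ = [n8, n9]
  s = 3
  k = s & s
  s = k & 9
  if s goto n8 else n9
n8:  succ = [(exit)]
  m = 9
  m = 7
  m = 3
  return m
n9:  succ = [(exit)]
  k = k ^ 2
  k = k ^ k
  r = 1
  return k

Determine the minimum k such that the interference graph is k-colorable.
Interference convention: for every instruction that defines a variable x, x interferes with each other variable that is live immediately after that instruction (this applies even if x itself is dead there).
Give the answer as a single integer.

def/use:
  n0 def {k,r} use ∅
  n1 def {k,s} use {k}
  n2 def {s} use {k,s}
  n3 def {s} use ∅
  n4 def {r,s} use {k}
  n5 def {m,s} use ∅
  n6 def {m,s} use ∅
  n7 def {k,s} use ∅
  n8 def {m} use ∅
  n9 def {k,r} use {k}

Liveness:
  live n0: ∅→{k}
  live n1: {k}→{k,s}
  live n2: {k,s}→∅
  live n3: ∅→∅
  live n4: {k}→{k}
  live n5: ∅→∅
  live n6: {k}→{k}
  live n7: ∅→{k}
  live n8: ∅→∅
  live n9: {k}→∅

Interference:
  k — {m,r,s}
  m — {k,s}
  r — {k}
  s — {k,m}

Registers:
  clique {k,m,s} ⇒ need ≥ 3
  assign k→r0 m→r1 r→r1 s→r2 — no edge inside a register ⇒ χ ≤ 3
  χ = 3

Answer: 3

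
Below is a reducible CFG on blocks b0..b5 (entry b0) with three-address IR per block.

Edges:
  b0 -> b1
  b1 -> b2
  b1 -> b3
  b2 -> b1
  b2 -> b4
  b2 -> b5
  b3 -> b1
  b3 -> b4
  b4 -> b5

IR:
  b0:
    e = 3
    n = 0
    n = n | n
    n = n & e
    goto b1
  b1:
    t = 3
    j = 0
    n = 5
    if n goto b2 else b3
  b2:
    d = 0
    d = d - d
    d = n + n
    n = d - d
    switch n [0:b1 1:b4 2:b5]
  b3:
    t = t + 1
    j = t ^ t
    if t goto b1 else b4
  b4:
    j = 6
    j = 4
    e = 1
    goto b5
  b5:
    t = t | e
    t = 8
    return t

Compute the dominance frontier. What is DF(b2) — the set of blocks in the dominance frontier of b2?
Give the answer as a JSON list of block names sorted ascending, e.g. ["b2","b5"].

idom tree: b1←b0 b2←b1 b3←b1 b4←b1 b5←b1
Dom∩ at merges:
  b1: preds {b0,b2,b3}: {b0} ∩ {b0,b1,b2} ∩ {b0,b1,b3} = {b0}; idom=b0
  b4: preds {b2,b3}: {b0,b1,b2} ∩ {b0,b1,b3} = {b0,b1}; idom=b1
  b5: preds {b2,b4}: {b0,b1,b2} ∩ {b0,b1,b4} = {b0,b1}; idom=b1

DF derivation:
  join b1 pred b0: · stop@b0
  join b1 pred b2: b2→b1 stop@b0
  join b1 pred b3: b3→b1 stop@b0
  join b4 pred b2: b2 stop@b1
  join b4 pred b3: b3 stop@b1
  join b5 pred b2: b2 stop@b1
  join b5 pred b4: b4 stop@b1
  b0: DF=∅
  b1: DF={b1}
  b2: DF={b1,b4,b5}
  b3: DF={b1,b4}
  b4: DF={b5}
  b5: DF=∅

DF(b2) = ["b1", "b4", "b5"]

Answer: ["b1", "b4", "b5"]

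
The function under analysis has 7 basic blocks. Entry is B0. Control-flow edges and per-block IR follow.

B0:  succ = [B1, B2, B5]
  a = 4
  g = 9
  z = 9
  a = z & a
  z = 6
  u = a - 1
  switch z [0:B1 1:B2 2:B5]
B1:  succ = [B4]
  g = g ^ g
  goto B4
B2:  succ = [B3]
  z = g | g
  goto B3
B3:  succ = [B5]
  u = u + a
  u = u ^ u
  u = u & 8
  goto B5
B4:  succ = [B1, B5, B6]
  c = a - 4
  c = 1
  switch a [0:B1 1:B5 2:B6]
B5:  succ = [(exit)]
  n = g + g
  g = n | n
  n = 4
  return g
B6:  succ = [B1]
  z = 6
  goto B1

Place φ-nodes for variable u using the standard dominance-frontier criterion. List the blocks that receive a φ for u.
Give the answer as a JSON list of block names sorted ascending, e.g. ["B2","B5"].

Answer: ["B5"]

Analysis:
idom tree: B1←B0 B2←B0 B3←B2 B4←B1 B5←B0 B6←B4
Dom at joins:
  B1: preds {B0,B4,B6}: {B0} ∩ {B0,B1,B4} ∩ {B0,B1,B4,B6} = {B0}; idom=B0
  B5: preds {B0,B3,B4}: {B0} ∩ {B0,B2,B3} ∩ {B0,B1,B4} = {B0}; idom=B0

Frontier:
  B1←B0: walk · to B0
  B1←B4: walk B4→B1 to B0
  B1←B6: walk B6→B4→B1 to B0
  B5←B0: walk · to B0
  B5←B3: walk B3→B2 to B0
  B5←B4: walk B4→B1 to B0
  DF(B0)=∅
  DF(B1)={B1,B5}
  DF(B2)={B5}
  DF(B3)={B5}
  DF(B4)={B1,B5}
  DF(B5)=∅
  DF(B6)={B1}

φ for u: defs {B0,B3}
  DF⁺ = {B5}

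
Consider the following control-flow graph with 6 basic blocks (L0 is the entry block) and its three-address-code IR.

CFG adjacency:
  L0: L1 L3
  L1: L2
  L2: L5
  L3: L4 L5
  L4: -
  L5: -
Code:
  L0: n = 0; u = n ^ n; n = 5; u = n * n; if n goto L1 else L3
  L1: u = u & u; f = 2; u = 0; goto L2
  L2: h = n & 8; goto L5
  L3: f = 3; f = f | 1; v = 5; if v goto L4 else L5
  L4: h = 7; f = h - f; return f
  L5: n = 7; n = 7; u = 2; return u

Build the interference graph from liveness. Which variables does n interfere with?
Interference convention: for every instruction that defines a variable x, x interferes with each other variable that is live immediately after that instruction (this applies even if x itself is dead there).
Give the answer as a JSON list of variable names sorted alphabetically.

Block summaries:
  L0 def {n,u} use ∅
  L1 def {f,u} use {u}
  L2 def {h} use {n}
  L3 def {f,v} use ∅
  L4 def {f,h} use {f}
  L5 def {n,u} use ∅

Live sets:
  live L0: ∅→{n,u}
  live L1: {n,u}→{n}
  live L2: {n}→∅
  live L3: ∅→{f}
  live L4: {f}→∅
  live L5: ∅→∅

Interference:
  f: {h,n,v}
  h: {f}
  n: {f,u}
  u: {n}
  v: {f}

N(n) = ["f", "u"]

Answer: ["f", "u"]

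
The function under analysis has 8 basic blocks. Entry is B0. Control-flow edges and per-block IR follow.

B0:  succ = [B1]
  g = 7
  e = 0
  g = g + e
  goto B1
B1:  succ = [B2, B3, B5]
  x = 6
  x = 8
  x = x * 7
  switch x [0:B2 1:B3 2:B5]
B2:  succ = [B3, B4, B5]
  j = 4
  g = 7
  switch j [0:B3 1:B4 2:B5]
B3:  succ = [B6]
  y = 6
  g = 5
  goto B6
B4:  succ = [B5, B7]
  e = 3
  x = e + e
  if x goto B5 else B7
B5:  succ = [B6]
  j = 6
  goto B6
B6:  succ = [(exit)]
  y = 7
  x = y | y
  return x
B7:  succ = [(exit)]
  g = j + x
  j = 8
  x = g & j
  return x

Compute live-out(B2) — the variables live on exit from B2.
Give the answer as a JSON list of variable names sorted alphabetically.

Block summaries:
  B0: def={e,g} ue=∅
  B1: def={x} ue=∅
  B2: def={g,j} ue=∅
  B3: def={g,y} ue=∅
  B4: def={e,x} ue=∅
  B5: def={j} ue=∅
  B6: def={x,y} ue=∅
  B7: def={g,j,x} ue={j,x}

Backward fixpoint:
  B0: in=∅ out=∅
  B1: in=∅ out=∅
  B2: in=∅ out={j}
  B3: in=∅ out=∅
  B4: in={j} out={j,x}
  B5: in=∅ out=∅
  B6: in=∅ out=∅
  B7: in={j,x} out=∅

live-out(B2) = ["j"]

Answer: ["j"]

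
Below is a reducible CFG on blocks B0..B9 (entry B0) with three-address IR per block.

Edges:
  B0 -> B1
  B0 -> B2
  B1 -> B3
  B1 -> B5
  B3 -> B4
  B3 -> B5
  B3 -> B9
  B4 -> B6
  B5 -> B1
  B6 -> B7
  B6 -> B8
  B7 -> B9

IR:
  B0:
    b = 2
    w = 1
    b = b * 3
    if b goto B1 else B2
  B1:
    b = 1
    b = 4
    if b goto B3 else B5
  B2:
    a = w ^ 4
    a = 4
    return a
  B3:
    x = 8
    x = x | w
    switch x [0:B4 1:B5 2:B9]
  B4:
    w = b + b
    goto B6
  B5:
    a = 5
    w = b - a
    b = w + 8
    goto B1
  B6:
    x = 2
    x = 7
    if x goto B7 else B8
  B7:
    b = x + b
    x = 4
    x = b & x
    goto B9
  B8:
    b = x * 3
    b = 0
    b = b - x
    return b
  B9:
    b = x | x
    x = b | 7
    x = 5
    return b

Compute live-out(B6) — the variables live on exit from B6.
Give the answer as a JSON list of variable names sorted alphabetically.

Per-block:
  B0: def={b,w} ue=∅
  B1: def={b} ue=∅
  B2: def={a} ue={w}
  B3: def={x} ue={w}
  B4: def={w} ue={b}
  B5: def={a,b,w} ue={b}
  B6: def={x} ue=∅
  B7: def={b,x} ue={b,x}
  B8: def={b} ue={x}
  B9: def={b,x} ue={x}

Liveness:
  live B0: ∅→{w}
  live B1: {w}→{b,w}
  live B2: {w}→∅
  live B3: {b,w}→{b,x}
  live B4: {b}→{b}
  live B5: {b}→{w}
  live B6: {b}→{b,x}
  live B7: {b,x}→{x}
  live B8: {x}→∅
  live B9: {x}→∅

live-out(B6) = ["b", "x"]

Answer: ["b", "x"]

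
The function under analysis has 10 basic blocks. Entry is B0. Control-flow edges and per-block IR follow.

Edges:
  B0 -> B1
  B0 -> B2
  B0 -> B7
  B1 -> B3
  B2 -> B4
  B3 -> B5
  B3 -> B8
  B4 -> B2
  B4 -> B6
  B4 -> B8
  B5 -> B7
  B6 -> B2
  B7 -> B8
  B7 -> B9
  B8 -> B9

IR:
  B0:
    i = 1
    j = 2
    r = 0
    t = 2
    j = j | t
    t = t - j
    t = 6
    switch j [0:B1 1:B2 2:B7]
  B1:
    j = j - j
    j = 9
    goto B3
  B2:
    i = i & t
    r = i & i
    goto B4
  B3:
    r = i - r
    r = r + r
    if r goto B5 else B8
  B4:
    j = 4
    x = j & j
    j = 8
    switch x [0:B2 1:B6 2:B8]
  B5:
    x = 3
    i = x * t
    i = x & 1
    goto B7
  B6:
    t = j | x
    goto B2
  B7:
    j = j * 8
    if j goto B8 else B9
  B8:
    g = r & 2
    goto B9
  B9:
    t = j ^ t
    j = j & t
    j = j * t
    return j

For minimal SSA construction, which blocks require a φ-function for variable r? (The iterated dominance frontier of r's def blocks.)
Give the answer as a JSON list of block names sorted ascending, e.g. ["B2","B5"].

idom tree: B1←B0 B2←B0 B3←B1 B4←B2 B5←B3 B6←B4 B7←B0 B8←B0 B9←B0
Dom at joins:
  B2: preds {B0,B4,B6}: {B0} ∩ {B0,B2,B4} ∩ {B0,B2,B4,B6} = {B0}; idom=B0
  B7: preds {B0,B5}: {B0} ∩ {B0,B1,B3,B5} = {B0}; idom=B0
  B8: preds {B3,B4,B7}: {B0,B1,B3} ∩ {B0,B2,B4} ∩ {B0,B7} = {B0}; idom=B0
  B9: preds {B7,B8}: {B0,B7} ∩ {B0,B8} = {B0}; idom=B0

DF derivation:
  join B2 pred B0: · stop@B0
  join B2 pred B4: B4→B2 stop@B0
  join B2 pred B6: B6→B4→B2 stop@B0
  join B7 pred B0: · stop@B0
  join B7 pred B5: B5→B3→B1 stop@B0
  join B8 pred B3: B3→B1 stop@B0
  join B8 pred B4: B4→B2 stop@B0
  join B8 pred B7: B7 stop@B0
  join B9 pred B7: B7 stop@B0
  join B9 pred B8: B8 stop@B0
  DF(B0)=∅
  DF(B1)={B7,B8}
  DF(B2)={B2,B8}
  DF(B3)={B7,B8}
  DF(B4)={B2,B8}
  DF(B5)={B7}
  DF(B6)={B2}
  DF(B7)={B8,B9}
  DF(B8)={B9}
  DF(B9)=∅

φ for r: defs {B0,B2,B3}
  DF⁺ = {B2,B7,B8,B9}

Answer: ["B2", "B7", "B8", "B9"]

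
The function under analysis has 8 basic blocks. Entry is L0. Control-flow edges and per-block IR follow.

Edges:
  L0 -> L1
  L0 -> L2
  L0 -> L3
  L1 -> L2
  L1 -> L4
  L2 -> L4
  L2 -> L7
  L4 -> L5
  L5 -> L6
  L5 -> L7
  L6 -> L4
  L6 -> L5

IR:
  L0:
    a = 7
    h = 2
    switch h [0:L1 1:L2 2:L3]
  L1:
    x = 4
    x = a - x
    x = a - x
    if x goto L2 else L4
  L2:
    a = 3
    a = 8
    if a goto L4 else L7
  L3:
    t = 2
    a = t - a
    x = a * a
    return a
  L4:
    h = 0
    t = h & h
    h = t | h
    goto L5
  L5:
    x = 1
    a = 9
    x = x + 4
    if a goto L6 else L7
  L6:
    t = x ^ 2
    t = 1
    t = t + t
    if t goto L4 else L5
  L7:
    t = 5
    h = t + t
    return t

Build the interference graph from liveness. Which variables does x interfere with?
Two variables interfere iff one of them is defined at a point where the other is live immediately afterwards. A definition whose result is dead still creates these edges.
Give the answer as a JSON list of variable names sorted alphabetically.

Answer: ["a"]

Working:
def/use:
  L0: def={a,h} ue=∅
  L1: def={x} ue={a}
  L2: def={a} ue=∅
  L3: def={a,t,x} ue={a}
  L4: def={h,t} ue=∅
  L5: def={a,x} ue=∅
  L6: def={t} ue={x}
  L7: def={h,t} ue=∅

Liveness:
  L0: in=∅ out={a}
  L1: in={a} out=∅
  L2: in=∅ out=∅
  L3: in={a} out=∅
  L4: in=∅ out=∅
  L5: in=∅ out={x}
  L6: in={x} out=∅
  L7: in=∅ out=∅

Interference:
  a — {h,t,x}
  h — {a,t}
  t — {a,h}
  x — {a}

N(x) = ["a"]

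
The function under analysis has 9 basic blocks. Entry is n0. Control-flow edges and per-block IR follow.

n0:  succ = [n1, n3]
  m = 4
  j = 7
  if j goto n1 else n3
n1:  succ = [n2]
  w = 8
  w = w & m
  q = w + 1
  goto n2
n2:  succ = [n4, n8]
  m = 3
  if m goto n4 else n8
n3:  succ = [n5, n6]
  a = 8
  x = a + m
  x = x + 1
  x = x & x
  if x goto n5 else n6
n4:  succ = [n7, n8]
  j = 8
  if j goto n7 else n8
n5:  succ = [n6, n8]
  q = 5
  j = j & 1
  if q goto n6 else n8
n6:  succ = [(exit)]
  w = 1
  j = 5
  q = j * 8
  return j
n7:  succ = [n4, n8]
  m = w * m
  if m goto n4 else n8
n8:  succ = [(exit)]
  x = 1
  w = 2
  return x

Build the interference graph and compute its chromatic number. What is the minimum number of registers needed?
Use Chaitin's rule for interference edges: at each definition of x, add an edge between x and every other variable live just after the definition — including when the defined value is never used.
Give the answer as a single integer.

Answer: 3

Analysis:
Per-block:
  n0 def {j,m} use ∅
  n1 def {q,w} use {m}
  n2 def {m} use ∅
  n3 def {a,x} use {m}
  n4 def {j} use ∅
  n5 def {j,q} use {j}
  n6 def {j,q,w} use ∅
  n7 def {m} use {m,w}
  n8 def {w,x} use ∅

Live sets:
  live n0: ∅→{j,m}
  live n1: {m}→{w}
  live n2: {w}→{m,w}
  live n3: {j,m}→{j}
  live n4: {m,w}→{m,w}
  live n5: {j}→∅
  live n6: ∅→∅
  live n7: {m,w}→{m,w}
  live n8: ∅→∅

Interfere edges:
  a↔{j,m}
  j↔{a,m,q,w,x}
  m↔{a,j,w}
  q↔{j,w}
  w↔{j,m,q,x}
  x↔{j,w}

Chromatic number:
  lower bound: {a,j,m} mutually conflict ⇒ χ ≥ 3
  3-colouring: R0={j}  R1={a,w}  R2={m,q,x}
  χ = 3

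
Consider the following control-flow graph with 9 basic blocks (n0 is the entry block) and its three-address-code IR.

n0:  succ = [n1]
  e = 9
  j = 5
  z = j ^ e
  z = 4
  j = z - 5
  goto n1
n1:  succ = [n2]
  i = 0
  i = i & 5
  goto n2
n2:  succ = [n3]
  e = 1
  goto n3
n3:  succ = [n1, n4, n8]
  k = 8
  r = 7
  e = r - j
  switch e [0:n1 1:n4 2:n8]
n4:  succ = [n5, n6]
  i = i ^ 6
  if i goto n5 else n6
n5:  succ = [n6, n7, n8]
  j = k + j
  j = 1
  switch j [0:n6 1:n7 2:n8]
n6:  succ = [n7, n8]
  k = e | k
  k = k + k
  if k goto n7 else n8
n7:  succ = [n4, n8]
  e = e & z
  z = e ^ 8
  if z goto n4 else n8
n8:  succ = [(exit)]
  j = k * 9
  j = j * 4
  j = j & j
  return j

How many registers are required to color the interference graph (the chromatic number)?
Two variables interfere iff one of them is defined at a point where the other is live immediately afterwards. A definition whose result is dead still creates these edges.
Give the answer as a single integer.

Per-block:
  n0: def={e,j,z} ue=∅
  n1: def={i} ue=∅
  n2: def={e} ue=∅
  n3: def={e,k,r} ue={j}
  n4: def={i} ue={i}
  n5: def={j} ue={j,k}
  n6: def={k} ue={e,k}
  n7: def={e,z} ue={e,z}
  n8: def={j} ue={k}

Liveness:
  live n0: ∅→{j,z}
  live n1: {j,z}→{i,j,z}
  live n2: {i,j,z}→{i,j,z}
  live n3: {i,j,z}→{e,i,j,k,z}
  live n4: {e,i,j,k,z}→{e,i,j,k,z}
  live n5: {e,i,j,k,z}→{e,i,j,k,z}
  live n6: {e,i,j,k,z}→{e,i,j,k,z}
  live n7: {e,i,j,k,z}→{e,i,j,k,z}
  live n8: {k}→∅

Interfere edges:
  e — {i,j,k,z}
  i — {e,j,k,r,z}
  j — {e,i,k,r,z}
  k — {e,i,j,r,z}
  r — {i,j,k,z}
  z — {e,i,j,k,r}

Registers:
  lower bound: {e,i,j,k,z} mutually conflict ⇒ χ ≥ 5
  assign e→r4 i→r0 j→r1 k→r2 r→r4 z→r3 — no edge inside a register ⇒ χ ≤ 5
  χ = 5

Answer: 5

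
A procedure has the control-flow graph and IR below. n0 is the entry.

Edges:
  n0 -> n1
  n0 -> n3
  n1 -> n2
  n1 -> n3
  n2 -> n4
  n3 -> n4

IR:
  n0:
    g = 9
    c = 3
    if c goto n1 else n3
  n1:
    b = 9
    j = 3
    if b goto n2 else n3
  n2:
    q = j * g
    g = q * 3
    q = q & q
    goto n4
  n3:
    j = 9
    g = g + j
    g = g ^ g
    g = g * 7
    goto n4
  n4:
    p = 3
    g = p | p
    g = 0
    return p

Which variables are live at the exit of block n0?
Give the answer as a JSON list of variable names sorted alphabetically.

def/use:
  n0: def={c,g} ue=∅
  n1: def={b,j} ue=∅
  n2: def={g,q} ue={g,j}
  n3: def={g,j} ue={g}
  n4: def={g,p} ue=∅

Backward fixpoint:
  n0: in=∅ out={g}
  n1: in={g} out={g,j}
  n2: in={g,j} out=∅
  n3: in={g} out=∅
  n4: in=∅ out=∅

live-out(n0) = ["g"]

Answer: ["g"]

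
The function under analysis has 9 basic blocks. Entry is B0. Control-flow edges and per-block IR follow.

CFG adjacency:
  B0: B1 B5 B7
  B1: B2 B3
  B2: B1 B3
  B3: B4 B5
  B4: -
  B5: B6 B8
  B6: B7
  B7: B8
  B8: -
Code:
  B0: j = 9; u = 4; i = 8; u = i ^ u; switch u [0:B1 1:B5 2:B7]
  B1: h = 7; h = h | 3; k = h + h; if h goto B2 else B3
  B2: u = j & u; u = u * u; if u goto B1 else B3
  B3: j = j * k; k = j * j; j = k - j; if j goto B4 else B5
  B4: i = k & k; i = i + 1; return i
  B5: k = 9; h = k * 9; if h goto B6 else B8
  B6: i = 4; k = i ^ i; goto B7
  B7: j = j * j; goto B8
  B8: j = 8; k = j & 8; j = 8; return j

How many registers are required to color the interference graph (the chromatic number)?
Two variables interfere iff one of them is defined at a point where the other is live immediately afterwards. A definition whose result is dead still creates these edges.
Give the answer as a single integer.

def/use:
  B0: def={i,j,u} ue=∅
  B1: def={h,k} ue=∅
  B2: def={u} ue={j,u}
  B3: def={j,k} ue={j,k}
  B4: def={i} ue={k}
  B5: def={h,k} ue=∅
  B6: def={i,k} ue=∅
  B7: def={j} ue={j}
  B8: def={j,k} ue=∅

Backward fixpoint:
  live B0: ∅→{j,u}
  live B1: {j,u}→{j,k,u}
  live B2: {j,k,u}→{j,k,u}
  live B3: {j,k}→{j,k}
  live B4: {k}→∅
  live B5: {j}→{j}
  live B6: {j}→{j}
  live B7: {j}→∅
  live B8: ∅→∅

Interference:
  h↔{j,k,u}
  i↔{j,u}
  j↔{h,i,k,u}
  k↔{h,j,u}
  u↔{h,i,j,k}

Colouring:
  lower bound: {h,j,k,u} mutually conflict ⇒ χ ≥ 4
  assign h→c2 i→c2 j→c0 k→c3 u→c1 — no edge inside a register ⇒ χ ≤ 4
  χ = 4

Answer: 4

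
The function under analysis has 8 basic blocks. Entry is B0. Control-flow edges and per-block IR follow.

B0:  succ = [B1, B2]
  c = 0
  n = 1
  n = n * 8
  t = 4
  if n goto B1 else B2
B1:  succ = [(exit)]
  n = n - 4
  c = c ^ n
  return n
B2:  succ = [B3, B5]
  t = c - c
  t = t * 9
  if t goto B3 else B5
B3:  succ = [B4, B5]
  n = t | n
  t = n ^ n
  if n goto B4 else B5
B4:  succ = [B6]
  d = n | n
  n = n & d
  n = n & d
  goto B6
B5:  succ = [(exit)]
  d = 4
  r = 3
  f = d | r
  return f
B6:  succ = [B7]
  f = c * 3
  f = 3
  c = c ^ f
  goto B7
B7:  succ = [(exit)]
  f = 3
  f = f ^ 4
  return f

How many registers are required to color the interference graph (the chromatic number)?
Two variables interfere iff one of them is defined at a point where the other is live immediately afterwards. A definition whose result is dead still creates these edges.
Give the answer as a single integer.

Answer: 3

Working:
def/use:
  B0: {c,n,t} / ∅
  B1: {c,n} / {c,n}
  B2: {t} / {c}
  B3: {n,t} / {n,t}
  B4: {d,n} / {n}
  B5: {d,f,r} / ∅
  B6: {c,f} / {c}
  B7: {f} / ∅

Live sets:
  B0 li=∅ lo={c,n}
  B1 li={c,n} lo=∅
  B2 li={c,n} lo={c,n,t}
  B3 li={c,n,t} lo={c,n}
  B4 li={c,n} lo={c}
  B5 li=∅ lo=∅
  B6 li={c} lo=∅
  B7 li=∅ lo=∅

Interference:
  c↔{d,f,n,t}
  d↔{c,n,r}
  f↔{c}
  n↔{c,d,t}
  r↔{d}
  t↔{c,n}

Chromatic number:
  clique {c,d,n} ⇒ need ≥ 3
  assign c→c0 d→c1 f→c1 n→c2 r→c0 t→c1 — no edge inside a register ⇒ χ ≤ 3
  χ = 3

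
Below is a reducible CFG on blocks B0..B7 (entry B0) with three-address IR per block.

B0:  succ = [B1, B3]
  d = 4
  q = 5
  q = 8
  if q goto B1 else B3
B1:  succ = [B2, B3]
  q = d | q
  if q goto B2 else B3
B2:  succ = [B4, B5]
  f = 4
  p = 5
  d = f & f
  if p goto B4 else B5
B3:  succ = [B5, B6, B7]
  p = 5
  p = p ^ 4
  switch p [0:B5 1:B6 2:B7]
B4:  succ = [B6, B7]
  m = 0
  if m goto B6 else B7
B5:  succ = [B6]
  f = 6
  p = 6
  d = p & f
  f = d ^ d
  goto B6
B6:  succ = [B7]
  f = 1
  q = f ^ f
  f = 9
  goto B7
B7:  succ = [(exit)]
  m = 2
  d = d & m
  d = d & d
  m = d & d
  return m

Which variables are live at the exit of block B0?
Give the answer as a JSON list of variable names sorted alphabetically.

Answer: ["d", "q"]

Analysis:
def/use:
  B0: def={d,q} ue=∅
  B1: def={q} ue={d,q}
  B2: def={d,f,p} ue=∅
  B3: def={p} ue=∅
  B4: def={m} ue=∅
  B5: def={d,f,p} ue=∅
  B6: def={f,q} ue=∅
  B7: def={d,m} ue={d}

Backward fixpoint:
  B0: in=∅ out={d,q}
  B1: in={d,q} out={d}
  B2: in=∅ out={d}
  B3: in={d} out={d}
  B4: in={d} out={d}
  B5: in=∅ out={d}
  B6: in={d} out={d}
  B7: in={d} out=∅

live-out(B0) = ["d", "q"]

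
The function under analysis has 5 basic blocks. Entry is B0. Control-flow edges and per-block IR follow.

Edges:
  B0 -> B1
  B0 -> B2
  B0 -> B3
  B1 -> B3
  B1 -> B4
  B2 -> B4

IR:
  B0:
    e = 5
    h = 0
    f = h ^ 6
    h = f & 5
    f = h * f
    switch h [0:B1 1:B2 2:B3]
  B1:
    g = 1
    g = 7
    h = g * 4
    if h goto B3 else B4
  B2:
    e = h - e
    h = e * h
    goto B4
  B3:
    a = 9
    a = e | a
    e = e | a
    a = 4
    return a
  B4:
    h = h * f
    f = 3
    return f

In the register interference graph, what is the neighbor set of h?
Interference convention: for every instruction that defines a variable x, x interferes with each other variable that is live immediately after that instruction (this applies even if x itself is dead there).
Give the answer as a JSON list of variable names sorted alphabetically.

Per-block:
  B0 def {e,f,h} use ∅
  B1 def {g,h} use ∅
  B2 def {e,h} use {e,h}
  B3 def {a,e} use {e}
  B4 def {f,h} use {f,h}

Liveness:
  live B0: ∅→{e,f,h}
  live B1: {e,f}→{e,f,h}
  live B2: {e,f,h}→{f,h}
  live B3: {e}→∅
  live B4: {f,h}→∅

Conflict graph:
  a: {e}
  e: {a,f,g,h}
  f: {e,g,h}
  g: {e,f}
  h: {e,f}

N(h) = ["e", "f"]

Answer: ["e", "f"]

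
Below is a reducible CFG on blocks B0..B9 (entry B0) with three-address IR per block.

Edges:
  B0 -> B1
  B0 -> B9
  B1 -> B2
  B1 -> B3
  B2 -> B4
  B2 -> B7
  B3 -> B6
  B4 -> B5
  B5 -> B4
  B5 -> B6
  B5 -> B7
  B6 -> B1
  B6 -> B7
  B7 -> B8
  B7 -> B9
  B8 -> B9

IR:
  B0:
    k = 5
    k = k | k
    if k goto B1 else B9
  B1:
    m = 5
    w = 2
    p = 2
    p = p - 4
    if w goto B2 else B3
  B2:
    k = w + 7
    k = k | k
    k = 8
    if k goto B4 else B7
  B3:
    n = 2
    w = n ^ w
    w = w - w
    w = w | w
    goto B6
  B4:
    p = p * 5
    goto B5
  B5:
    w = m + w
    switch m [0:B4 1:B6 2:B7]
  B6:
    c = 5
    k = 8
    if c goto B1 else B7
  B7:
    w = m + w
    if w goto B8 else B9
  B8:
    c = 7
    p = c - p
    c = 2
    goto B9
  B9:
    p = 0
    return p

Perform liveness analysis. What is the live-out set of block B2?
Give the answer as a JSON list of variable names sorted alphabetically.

Answer: ["m", "p", "w"]

Derivation:
Per-block:
  B0: {k} / ∅
  B1: {m,p,w} / ∅
  B2: {k} / {w}
  B3: {n,w} / {w}
  B4: {p} / {p}
  B5: {w} / {m,w}
  B6: {c,k} / ∅
  B7: {w} / {m,w}
  B8: {c,p} / {p}
  B9: {p} / ∅

Liveness:
  live B0: ∅→∅
  live B1: ∅→{m,p,w}
  live B2: {m,p,w}→{m,p,w}
  live B3: {m,p,w}→{m,p,w}
  live B4: {m,p,w}→{m,p,w}
  live B5: {m,p,w}→{m,p,w}
  live B6: {m,p,w}→{m,p,w}
  live B7: {m,p,w}→{p}
  live B8: {p}→∅
  live B9: ∅→∅

live-out(B2) = ["m", "p", "w"]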